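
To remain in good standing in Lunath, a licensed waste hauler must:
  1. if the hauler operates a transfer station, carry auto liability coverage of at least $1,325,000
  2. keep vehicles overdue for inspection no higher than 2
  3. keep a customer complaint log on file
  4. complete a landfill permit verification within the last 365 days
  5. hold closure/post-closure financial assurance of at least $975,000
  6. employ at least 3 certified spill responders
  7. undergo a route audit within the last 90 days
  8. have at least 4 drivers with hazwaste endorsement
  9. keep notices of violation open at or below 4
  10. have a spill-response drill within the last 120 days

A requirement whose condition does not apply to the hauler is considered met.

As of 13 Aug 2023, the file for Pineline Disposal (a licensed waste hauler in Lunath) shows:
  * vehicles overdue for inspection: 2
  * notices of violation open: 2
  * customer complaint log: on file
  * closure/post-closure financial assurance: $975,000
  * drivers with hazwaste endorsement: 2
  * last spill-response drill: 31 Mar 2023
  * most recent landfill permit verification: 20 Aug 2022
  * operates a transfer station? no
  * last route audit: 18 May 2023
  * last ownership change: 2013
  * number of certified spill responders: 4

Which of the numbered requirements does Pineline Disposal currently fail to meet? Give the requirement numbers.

1. condition 'operates a transfer station' does not hold → requirement n/a → met
2. vehicles overdue for inspection 2 ≤ 2 → met
3. customer complaint log present → met
4. landfill permit verification 358 days ago vs limit 365 → met
5. closure/post-closure financial assurance $975,000 ≥ $975,000 → met
6. certified spill responders 4 ≥ 3 → met
7. route audit 87 days ago vs limit 90 → met
8. drivers with hazwaste endorsement 2 < 4 → not met
9. notices of violation open 2 ≤ 4 → met
10. spill-response drill 135 days ago vs limit 120 → not met
Not met: 8, 10

8, 10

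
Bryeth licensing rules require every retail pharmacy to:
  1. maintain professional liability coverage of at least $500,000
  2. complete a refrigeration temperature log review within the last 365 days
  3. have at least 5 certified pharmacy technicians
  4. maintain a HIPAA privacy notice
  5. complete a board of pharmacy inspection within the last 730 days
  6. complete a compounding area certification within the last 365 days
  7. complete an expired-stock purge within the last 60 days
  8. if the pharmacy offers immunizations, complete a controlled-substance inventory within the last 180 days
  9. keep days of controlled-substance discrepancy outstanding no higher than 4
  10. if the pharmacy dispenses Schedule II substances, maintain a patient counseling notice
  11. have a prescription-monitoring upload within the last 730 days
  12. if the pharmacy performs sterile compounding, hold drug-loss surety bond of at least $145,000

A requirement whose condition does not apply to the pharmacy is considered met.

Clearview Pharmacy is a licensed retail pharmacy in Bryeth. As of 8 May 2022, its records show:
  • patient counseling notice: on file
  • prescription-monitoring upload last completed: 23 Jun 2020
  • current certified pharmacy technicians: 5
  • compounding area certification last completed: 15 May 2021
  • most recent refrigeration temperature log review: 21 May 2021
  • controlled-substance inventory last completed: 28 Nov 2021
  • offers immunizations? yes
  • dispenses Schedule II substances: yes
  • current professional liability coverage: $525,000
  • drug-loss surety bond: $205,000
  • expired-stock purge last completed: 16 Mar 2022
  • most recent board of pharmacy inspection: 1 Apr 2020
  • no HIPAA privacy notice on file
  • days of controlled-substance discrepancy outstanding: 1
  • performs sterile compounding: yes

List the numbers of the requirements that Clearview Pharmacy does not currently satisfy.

4, 5

1. professional liability coverage $525,000 ≥ $500,000 → met
2. refrigeration temperature log review 352 days ago vs limit 365 → met
3. certified pharmacy technicians 5 ≥ 5 → met
4. HIPAA privacy notice absent → not met
5. board of pharmacy inspection 767 days ago vs limit 730 → not met
6. compounding area certification 358 days ago vs limit 365 → met
7. expired-stock purge 53 days ago vs limit 60 → met
8. condition 'offers immunizations' holds; controlled-substance inventory 161 days ago vs limit 180 → met
9. days of controlled-substance discrepancy outstanding 1 ≤ 4 → met
10. condition 'dispenses Schedule II substances' holds; patient counseling notice present → met
11. prescription-monitoring upload 684 days ago vs limit 730 → met
12. condition 'performs sterile compounding' holds; drug-loss surety bond $205,000 ≥ $145,000 → met
Not met: 4, 5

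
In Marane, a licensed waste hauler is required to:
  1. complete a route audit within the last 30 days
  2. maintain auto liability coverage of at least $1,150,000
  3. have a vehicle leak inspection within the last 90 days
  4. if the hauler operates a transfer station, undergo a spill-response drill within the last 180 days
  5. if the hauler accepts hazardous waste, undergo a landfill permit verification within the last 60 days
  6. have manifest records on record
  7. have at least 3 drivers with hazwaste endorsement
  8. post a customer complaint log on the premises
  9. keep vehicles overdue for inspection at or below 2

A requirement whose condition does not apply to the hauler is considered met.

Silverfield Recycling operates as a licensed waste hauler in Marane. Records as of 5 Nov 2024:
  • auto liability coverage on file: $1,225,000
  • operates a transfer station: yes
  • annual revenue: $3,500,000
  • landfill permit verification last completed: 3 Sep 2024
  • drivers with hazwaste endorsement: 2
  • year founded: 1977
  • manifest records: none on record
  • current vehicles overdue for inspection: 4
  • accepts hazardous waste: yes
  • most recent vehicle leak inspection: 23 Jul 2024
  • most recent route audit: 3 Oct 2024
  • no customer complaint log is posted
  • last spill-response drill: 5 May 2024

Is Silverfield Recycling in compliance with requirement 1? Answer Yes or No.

1. route audit 33 days ago vs limit 30 → not met

No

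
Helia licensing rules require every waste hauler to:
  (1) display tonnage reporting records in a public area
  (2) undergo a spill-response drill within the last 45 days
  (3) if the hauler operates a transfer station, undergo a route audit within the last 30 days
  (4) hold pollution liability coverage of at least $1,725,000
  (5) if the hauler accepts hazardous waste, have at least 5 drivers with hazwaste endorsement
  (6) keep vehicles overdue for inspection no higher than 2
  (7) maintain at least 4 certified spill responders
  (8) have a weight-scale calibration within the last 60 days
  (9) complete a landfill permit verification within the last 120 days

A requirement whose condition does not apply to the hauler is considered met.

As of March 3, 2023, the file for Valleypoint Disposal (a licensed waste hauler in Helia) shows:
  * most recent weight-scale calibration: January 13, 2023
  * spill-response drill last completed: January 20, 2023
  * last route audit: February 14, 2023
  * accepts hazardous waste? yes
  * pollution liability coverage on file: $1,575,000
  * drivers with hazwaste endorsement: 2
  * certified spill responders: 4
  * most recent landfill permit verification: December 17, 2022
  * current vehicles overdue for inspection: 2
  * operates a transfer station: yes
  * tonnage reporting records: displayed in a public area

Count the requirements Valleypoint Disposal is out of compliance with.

1. tonnage reporting records present → met
2. spill-response drill 42 days ago vs limit 45 → met
3. condition 'operates a transfer station' holds; route audit 17 days ago vs limit 30 → met
4. pollution liability coverage $1,575,000 < $1,725,000 → not met
5. condition 'accepts hazardous waste' holds; drivers with hazwaste endorsement 2 < 5 → not met
6. vehicles overdue for inspection 2 ≤ 2 → met
7. certified spill responders 4 ≥ 4 → met
8. weight-scale calibration 49 days ago vs limit 60 → met
9. landfill permit verification 76 days ago vs limit 120 → met
Not met: 2 of 9

2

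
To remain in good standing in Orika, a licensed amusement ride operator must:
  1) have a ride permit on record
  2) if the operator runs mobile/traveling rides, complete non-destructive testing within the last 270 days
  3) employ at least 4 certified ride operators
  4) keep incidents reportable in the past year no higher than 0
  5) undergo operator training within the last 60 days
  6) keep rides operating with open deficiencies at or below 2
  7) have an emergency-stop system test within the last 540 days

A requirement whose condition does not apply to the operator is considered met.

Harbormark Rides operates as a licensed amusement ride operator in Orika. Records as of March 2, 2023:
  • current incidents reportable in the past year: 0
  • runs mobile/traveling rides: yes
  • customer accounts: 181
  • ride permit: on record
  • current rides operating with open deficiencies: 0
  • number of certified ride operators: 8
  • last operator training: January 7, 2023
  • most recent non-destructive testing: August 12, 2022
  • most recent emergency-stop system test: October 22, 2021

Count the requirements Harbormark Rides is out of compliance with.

0

1. ride permit present → met
2. condition 'runs mobile/traveling rides' holds; non-destructive testing 202 days ago vs limit 270 → met
3. certified ride operators 8 ≥ 4 → met
4. incidents reportable in the past year 0 ≤ 0 → met
5. operator training 54 days ago vs limit 60 → met
6. rides operating with open deficiencies 0 ≤ 2 → met
7. emergency-stop system test 496 days ago vs limit 540 → met
Not met: 0 of 7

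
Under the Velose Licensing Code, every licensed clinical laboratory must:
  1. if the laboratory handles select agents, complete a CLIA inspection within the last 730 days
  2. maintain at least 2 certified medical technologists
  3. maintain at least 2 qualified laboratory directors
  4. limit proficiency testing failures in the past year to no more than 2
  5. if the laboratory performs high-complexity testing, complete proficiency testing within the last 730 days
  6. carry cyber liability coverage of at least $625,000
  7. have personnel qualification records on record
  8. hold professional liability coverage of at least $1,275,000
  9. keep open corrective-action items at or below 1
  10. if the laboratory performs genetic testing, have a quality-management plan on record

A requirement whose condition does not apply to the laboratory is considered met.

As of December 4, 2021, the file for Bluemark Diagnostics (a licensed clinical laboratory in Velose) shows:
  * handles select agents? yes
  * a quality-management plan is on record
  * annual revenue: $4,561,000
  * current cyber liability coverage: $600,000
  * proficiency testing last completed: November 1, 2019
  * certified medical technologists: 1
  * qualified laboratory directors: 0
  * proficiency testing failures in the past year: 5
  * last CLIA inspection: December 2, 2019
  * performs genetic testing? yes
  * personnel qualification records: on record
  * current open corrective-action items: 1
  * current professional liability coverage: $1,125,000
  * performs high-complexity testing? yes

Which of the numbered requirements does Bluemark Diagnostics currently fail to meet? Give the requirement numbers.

1, 2, 3, 4, 5, 6, 8

1. condition 'handles select agents' holds; CLIA inspection 733 days ago vs limit 730 → not met
2. certified medical technologists 1 < 2 → not met
3. qualified laboratory directors 0 < 2 → not met
4. proficiency testing failures in the past year 5 > 2 → not met
5. condition 'performs high-complexity testing' holds; proficiency testing 764 days ago vs limit 730 → not met
6. cyber liability coverage $600,000 < $625,000 → not met
7. personnel qualification records present → met
8. professional liability coverage $1,125,000 < $1,275,000 → not met
9. open corrective-action items 1 ≤ 1 → met
10. condition 'performs genetic testing' holds; quality-management plan present → met
Not met: 1, 2, 3, 4, 5, 6, 8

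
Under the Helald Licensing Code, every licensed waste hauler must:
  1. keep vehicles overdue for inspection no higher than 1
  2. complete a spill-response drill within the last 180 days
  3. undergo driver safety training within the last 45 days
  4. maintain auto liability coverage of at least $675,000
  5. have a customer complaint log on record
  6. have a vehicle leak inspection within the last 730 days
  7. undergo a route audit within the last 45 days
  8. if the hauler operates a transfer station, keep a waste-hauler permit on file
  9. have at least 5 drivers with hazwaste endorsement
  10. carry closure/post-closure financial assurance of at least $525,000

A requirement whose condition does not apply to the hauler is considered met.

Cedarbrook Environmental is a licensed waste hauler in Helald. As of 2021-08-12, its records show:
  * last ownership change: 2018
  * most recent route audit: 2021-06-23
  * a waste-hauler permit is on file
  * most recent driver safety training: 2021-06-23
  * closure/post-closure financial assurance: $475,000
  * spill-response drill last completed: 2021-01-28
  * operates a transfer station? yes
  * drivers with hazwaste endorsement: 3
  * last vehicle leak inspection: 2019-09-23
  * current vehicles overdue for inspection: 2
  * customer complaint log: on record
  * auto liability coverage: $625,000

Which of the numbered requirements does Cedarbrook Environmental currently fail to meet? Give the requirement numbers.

1. vehicles overdue for inspection 2 > 1 → not met
2. spill-response drill 196 days ago vs limit 180 → not met
3. driver safety training 50 days ago vs limit 45 → not met
4. auto liability coverage $625,000 < $675,000 → not met
5. customer complaint log present → met
6. vehicle leak inspection 689 days ago vs limit 730 → met
7. route audit 50 days ago vs limit 45 → not met
8. condition 'operates a transfer station' holds; waste-hauler permit present → met
9. drivers with hazwaste endorsement 3 < 5 → not met
10. closure/post-closure financial assurance $475,000 < $525,000 → not met
Not met: 1, 2, 3, 4, 7, 9, 10

1, 2, 3, 4, 7, 9, 10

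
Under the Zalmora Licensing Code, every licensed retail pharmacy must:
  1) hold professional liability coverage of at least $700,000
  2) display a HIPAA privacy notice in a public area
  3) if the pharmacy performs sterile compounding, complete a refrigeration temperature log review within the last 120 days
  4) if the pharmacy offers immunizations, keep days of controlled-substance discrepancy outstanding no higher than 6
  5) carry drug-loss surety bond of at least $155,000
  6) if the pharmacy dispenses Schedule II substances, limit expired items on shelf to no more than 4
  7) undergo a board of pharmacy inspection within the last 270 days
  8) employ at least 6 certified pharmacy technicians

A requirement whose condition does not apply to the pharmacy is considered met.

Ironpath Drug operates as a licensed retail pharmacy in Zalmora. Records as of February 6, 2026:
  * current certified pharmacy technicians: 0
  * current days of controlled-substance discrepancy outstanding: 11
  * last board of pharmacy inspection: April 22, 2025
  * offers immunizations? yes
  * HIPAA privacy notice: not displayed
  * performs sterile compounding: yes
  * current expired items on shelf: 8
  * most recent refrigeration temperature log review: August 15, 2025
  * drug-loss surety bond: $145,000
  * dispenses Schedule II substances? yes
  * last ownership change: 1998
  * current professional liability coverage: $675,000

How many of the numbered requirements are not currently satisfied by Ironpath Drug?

8

1. professional liability coverage $675,000 < $700,000 → not met
2. HIPAA privacy notice absent → not met
3. condition 'performs sterile compounding' holds; refrigeration temperature log review 175 days ago vs limit 120 → not met
4. condition 'offers immunizations' holds; days of controlled-substance discrepancy outstanding 11 > 6 → not met
5. drug-loss surety bond $145,000 < $155,000 → not met
6. condition 'dispenses Schedule II substances' holds; expired items on shelf 8 > 4 → not met
7. board of pharmacy inspection 290 days ago vs limit 270 → not met
8. certified pharmacy technicians 0 < 6 → not met
Not met: 8 of 8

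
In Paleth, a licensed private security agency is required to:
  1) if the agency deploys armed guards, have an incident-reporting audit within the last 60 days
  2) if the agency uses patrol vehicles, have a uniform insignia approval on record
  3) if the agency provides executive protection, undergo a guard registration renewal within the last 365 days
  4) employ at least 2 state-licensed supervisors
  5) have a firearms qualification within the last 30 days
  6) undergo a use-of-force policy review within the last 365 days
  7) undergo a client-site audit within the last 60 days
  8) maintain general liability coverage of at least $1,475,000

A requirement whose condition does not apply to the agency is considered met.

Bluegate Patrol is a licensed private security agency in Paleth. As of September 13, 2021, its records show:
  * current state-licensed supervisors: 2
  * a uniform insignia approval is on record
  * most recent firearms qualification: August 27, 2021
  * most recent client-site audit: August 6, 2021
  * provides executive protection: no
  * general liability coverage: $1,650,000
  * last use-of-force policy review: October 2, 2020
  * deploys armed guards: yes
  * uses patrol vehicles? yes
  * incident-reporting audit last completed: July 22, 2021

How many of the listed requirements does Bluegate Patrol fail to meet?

0

1. condition 'deploys armed guards' holds; incident-reporting audit 53 days ago vs limit 60 → met
2. condition 'uses patrol vehicles' holds; uniform insignia approval present → met
3. condition 'provides executive protection' does not hold → requirement n/a → met
4. state-licensed supervisors 2 ≥ 2 → met
5. firearms qualification 17 days ago vs limit 30 → met
6. use-of-force policy review 346 days ago vs limit 365 → met
7. client-site audit 38 days ago vs limit 60 → met
8. general liability coverage $1,650,000 ≥ $1,475,000 → met
Not met: 0 of 8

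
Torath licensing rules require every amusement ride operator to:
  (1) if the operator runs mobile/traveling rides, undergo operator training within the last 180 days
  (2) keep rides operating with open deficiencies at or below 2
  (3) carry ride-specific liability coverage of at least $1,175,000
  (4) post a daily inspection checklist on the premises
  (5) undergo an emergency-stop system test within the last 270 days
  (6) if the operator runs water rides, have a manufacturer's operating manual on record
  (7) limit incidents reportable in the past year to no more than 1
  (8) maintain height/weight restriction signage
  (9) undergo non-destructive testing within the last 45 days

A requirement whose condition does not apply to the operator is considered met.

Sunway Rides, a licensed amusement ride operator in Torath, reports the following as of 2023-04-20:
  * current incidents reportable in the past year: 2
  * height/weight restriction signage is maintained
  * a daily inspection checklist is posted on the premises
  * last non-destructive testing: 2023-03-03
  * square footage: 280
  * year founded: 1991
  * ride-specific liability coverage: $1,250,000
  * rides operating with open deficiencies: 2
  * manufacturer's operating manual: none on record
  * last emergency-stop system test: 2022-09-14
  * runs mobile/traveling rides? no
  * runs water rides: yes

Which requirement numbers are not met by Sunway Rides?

1. condition 'runs mobile/traveling rides' does not hold → requirement n/a → met
2. rides operating with open deficiencies 2 ≤ 2 → met
3. ride-specific liability coverage $1,250,000 ≥ $1,175,000 → met
4. daily inspection checklist present → met
5. emergency-stop system test 218 days ago vs limit 270 → met
6. condition 'runs water rides' holds; manufacturer's operating manual absent → not met
7. incidents reportable in the past year 2 > 1 → not met
8. height/weight restriction signage present → met
9. non-destructive testing 48 days ago vs limit 45 → not met
Not met: 6, 7, 9

6, 7, 9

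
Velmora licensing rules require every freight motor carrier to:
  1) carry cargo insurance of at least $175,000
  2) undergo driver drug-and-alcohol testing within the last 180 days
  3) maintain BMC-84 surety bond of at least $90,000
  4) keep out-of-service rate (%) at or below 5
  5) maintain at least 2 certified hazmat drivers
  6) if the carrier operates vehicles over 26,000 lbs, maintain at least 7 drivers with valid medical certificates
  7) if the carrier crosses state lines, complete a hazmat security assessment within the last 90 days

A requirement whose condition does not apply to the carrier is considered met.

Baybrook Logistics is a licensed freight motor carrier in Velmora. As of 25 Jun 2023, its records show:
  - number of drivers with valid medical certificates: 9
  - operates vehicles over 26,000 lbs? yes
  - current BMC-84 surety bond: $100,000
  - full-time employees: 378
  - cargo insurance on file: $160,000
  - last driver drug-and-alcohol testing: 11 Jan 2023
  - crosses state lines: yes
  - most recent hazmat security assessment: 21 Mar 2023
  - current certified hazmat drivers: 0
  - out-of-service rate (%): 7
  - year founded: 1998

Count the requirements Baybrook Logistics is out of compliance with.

1. cargo insurance $160,000 < $175,000 → not met
2. driver drug-and-alcohol testing 165 days ago vs limit 180 → met
3. BMC-84 surety bond $100,000 ≥ $90,000 → met
4. out-of-service rate (%) 7 > 5 → not met
5. certified hazmat drivers 0 < 2 → not met
6. condition 'operates vehicles over 26,000 lbs' holds; drivers with valid medical certificates 9 ≥ 7 → met
7. condition 'crosses state lines' holds; hazmat security assessment 96 days ago vs limit 90 → not met
Not met: 4 of 7

4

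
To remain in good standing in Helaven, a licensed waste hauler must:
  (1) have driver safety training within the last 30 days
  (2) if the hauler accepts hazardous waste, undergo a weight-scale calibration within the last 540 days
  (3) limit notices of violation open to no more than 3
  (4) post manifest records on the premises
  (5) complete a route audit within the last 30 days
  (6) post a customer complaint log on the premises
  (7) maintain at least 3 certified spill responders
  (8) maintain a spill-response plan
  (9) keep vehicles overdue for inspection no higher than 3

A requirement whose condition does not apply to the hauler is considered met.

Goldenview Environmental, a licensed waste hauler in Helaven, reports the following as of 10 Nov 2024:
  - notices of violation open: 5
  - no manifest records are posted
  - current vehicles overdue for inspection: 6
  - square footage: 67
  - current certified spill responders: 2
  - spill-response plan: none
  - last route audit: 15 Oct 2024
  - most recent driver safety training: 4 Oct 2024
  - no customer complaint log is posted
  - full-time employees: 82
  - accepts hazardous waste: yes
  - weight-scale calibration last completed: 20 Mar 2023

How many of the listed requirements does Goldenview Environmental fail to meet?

8

1. driver safety training 37 days ago vs limit 30 → not met
2. condition 'accepts hazardous waste' holds; weight-scale calibration 601 days ago vs limit 540 → not met
3. notices of violation open 5 > 3 → not met
4. manifest records absent → not met
5. route audit 26 days ago vs limit 30 → met
6. customer complaint log absent → not met
7. certified spill responders 2 < 3 → not met
8. spill-response plan absent → not met
9. vehicles overdue for inspection 6 > 3 → not met
Not met: 8 of 9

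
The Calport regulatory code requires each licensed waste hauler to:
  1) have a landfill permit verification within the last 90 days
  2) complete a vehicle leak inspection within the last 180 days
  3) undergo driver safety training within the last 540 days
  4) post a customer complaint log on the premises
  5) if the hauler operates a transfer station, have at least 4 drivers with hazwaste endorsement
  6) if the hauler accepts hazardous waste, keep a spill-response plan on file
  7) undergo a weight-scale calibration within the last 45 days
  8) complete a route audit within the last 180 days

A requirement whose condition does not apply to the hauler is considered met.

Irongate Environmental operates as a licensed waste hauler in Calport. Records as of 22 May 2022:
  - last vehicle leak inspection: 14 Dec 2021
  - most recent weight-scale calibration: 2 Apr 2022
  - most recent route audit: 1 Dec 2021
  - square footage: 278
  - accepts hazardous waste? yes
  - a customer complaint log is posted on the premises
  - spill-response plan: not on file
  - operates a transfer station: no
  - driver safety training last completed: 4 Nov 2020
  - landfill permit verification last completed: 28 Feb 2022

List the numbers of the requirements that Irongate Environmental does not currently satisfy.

1. landfill permit verification 83 days ago vs limit 90 → met
2. vehicle leak inspection 159 days ago vs limit 180 → met
3. driver safety training 564 days ago vs limit 540 → not met
4. customer complaint log present → met
5. condition 'operates a transfer station' does not hold → requirement n/a → met
6. condition 'accepts hazardous waste' holds; spill-response plan absent → not met
7. weight-scale calibration 50 days ago vs limit 45 → not met
8. route audit 172 days ago vs limit 180 → met
Not met: 3, 6, 7

3, 6, 7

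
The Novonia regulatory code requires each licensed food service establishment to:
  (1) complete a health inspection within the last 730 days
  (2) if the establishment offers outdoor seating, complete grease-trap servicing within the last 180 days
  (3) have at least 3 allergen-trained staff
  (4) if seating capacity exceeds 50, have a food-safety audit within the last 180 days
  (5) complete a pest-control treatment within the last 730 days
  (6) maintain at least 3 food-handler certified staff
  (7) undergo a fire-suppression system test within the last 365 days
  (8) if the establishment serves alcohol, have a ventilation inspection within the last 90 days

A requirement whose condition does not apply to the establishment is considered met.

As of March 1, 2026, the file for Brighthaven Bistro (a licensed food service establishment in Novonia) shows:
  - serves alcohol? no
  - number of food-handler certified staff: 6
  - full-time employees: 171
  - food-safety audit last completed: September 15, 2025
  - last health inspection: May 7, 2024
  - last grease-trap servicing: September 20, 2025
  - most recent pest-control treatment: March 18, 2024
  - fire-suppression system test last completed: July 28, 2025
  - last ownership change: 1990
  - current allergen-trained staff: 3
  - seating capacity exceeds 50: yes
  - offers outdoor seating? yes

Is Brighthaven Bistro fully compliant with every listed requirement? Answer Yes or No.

Yes

1. health inspection 663 days ago vs limit 730 → met
2. condition 'offers outdoor seating' holds; grease-trap servicing 162 days ago vs limit 180 → met
3. allergen-trained staff 3 ≥ 3 → met
4. condition 'seating capacity exceeds 50' holds; food-safety audit 167 days ago vs limit 180 → met
5. pest-control treatment 713 days ago vs limit 730 → met
6. food-handler certified staff 6 ≥ 3 → met
7. fire-suppression system test 216 days ago vs limit 365 → met
8. condition 'serves alcohol' does not hold → requirement n/a → met
All met.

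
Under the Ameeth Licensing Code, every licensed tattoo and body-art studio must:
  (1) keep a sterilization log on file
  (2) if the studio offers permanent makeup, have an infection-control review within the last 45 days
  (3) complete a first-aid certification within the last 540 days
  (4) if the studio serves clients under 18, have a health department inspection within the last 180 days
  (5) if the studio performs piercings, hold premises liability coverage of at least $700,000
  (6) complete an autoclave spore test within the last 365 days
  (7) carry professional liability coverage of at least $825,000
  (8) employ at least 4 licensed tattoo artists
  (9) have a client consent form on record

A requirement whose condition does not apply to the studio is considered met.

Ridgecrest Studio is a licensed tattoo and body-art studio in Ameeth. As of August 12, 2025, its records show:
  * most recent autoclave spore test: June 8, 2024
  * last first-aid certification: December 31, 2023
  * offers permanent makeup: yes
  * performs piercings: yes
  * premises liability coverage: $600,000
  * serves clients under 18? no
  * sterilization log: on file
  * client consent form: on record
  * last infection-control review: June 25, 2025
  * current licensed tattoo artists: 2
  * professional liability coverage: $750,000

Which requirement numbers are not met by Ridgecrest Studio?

1. sterilization log present → met
2. condition 'offers permanent makeup' holds; infection-control review 48 days ago vs limit 45 → not met
3. first-aid certification 590 days ago vs limit 540 → not met
4. condition 'serves clients under 18' does not hold → requirement n/a → met
5. condition 'performs piercings' holds; premises liability coverage $600,000 < $700,000 → not met
6. autoclave spore test 430 days ago vs limit 365 → not met
7. professional liability coverage $750,000 < $825,000 → not met
8. licensed tattoo artists 2 < 4 → not met
9. client consent form present → met
Not met: 2, 3, 5, 6, 7, 8

2, 3, 5, 6, 7, 8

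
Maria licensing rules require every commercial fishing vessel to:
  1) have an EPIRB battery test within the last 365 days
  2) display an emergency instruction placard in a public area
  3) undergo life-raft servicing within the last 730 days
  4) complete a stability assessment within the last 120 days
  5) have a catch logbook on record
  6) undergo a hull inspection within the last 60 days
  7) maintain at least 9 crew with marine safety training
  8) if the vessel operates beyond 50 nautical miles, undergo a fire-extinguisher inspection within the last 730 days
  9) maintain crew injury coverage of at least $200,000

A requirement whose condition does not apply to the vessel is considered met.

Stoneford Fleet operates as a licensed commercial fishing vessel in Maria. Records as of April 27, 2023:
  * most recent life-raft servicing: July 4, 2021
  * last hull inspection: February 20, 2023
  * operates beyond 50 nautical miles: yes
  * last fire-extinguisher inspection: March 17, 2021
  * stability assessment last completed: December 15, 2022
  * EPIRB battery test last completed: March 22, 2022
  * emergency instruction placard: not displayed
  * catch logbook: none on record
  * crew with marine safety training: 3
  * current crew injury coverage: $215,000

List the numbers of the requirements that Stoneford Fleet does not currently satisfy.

1. EPIRB battery test 401 days ago vs limit 365 → not met
2. emergency instruction placard absent → not met
3. life-raft servicing 662 days ago vs limit 730 → met
4. stability assessment 133 days ago vs limit 120 → not met
5. catch logbook absent → not met
6. hull inspection 66 days ago vs limit 60 → not met
7. crew with marine safety training 3 < 9 → not met
8. condition 'operates beyond 50 nautical miles' holds; fire-extinguisher inspection 771 days ago vs limit 730 → not met
9. crew injury coverage $215,000 ≥ $200,000 → met
Not met: 1, 2, 4, 5, 6, 7, 8

1, 2, 4, 5, 6, 7, 8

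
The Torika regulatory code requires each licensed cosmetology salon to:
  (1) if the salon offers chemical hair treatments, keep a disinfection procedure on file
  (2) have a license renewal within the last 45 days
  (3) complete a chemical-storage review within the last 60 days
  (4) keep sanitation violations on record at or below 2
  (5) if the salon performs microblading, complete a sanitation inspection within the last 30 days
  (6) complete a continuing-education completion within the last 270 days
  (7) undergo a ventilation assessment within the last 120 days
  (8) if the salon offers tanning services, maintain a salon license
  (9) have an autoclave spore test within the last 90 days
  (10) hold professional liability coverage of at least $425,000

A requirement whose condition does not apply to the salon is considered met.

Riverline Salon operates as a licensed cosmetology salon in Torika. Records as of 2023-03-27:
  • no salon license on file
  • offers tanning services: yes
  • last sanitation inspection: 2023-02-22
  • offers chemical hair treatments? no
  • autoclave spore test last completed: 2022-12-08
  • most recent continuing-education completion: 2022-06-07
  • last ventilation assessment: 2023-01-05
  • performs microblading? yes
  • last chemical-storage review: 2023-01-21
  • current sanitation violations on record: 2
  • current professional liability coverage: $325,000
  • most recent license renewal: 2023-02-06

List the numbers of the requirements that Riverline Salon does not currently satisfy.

1. condition 'offers chemical hair treatments' does not hold → requirement n/a → met
2. license renewal 49 days ago vs limit 45 → not met
3. chemical-storage review 65 days ago vs limit 60 → not met
4. sanitation violations on record 2 ≤ 2 → met
5. condition 'performs microblading' holds; sanitation inspection 33 days ago vs limit 30 → not met
6. continuing-education completion 293 days ago vs limit 270 → not met
7. ventilation assessment 81 days ago vs limit 120 → met
8. condition 'offers tanning services' holds; salon license absent → not met
9. autoclave spore test 109 days ago vs limit 90 → not met
10. professional liability coverage $325,000 < $425,000 → not met
Not met: 2, 3, 5, 6, 8, 9, 10

2, 3, 5, 6, 8, 9, 10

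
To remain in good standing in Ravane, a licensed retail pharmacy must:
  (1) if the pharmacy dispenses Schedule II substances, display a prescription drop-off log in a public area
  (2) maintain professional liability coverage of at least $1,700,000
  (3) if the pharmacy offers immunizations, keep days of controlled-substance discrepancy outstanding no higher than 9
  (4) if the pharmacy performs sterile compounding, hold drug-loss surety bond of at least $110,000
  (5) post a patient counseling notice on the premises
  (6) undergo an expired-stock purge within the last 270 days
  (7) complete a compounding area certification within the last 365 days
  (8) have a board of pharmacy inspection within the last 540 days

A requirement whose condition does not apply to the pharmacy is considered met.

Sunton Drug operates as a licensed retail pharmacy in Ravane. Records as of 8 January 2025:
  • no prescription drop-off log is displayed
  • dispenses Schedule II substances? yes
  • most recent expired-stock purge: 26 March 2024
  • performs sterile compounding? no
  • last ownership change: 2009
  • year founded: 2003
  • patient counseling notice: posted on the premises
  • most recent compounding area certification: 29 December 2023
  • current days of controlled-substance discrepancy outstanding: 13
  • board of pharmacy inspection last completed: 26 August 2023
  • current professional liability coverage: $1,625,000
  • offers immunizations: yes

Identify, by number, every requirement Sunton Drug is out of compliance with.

1, 2, 3, 6, 7

1. condition 'dispenses Schedule II substances' holds; prescription drop-off log absent → not met
2. professional liability coverage $1,625,000 < $1,700,000 → not met
3. condition 'offers immunizations' holds; days of controlled-substance discrepancy outstanding 13 > 9 → not met
4. condition 'performs sterile compounding' does not hold → requirement n/a → met
5. patient counseling notice present → met
6. expired-stock purge 288 days ago vs limit 270 → not met
7. compounding area certification 376 days ago vs limit 365 → not met
8. board of pharmacy inspection 501 days ago vs limit 540 → met
Not met: 1, 2, 3, 6, 7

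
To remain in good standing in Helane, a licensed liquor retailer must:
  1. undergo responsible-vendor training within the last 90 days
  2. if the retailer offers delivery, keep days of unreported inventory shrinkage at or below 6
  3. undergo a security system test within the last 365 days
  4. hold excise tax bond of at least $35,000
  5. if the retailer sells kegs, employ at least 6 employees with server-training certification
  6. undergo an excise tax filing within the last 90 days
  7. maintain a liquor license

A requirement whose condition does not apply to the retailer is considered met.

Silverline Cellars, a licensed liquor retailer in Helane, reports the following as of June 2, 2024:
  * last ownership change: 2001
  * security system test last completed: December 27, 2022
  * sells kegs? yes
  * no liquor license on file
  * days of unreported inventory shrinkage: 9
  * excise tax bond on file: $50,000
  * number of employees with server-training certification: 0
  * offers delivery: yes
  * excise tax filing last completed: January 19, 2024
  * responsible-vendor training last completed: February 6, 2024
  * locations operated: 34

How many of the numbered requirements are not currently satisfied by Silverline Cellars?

6

1. responsible-vendor training 117 days ago vs limit 90 → not met
2. condition 'offers delivery' holds; days of unreported inventory shrinkage 9 > 6 → not met
3. security system test 523 days ago vs limit 365 → not met
4. excise tax bond $50,000 ≥ $35,000 → met
5. condition 'sells kegs' holds; employees with server-training certification 0 < 6 → not met
6. excise tax filing 135 days ago vs limit 90 → not met
7. liquor license absent → not met
Not met: 6 of 7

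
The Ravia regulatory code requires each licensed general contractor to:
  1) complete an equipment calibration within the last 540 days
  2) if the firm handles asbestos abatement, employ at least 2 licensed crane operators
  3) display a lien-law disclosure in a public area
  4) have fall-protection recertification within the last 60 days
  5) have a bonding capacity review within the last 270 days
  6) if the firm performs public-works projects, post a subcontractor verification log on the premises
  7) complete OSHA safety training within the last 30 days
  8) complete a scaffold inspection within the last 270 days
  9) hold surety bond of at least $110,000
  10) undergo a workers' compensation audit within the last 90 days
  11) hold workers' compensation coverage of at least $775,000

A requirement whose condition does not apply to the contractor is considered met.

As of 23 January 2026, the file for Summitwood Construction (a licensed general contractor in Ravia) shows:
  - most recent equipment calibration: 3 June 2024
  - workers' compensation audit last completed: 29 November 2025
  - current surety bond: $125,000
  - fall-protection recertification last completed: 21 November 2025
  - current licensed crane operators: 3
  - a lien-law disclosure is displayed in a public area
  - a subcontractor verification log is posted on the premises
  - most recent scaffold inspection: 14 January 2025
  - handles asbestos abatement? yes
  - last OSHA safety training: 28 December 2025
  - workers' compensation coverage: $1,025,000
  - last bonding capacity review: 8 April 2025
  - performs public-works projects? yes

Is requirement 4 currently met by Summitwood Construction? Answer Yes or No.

No

4. fall-protection recertification 63 days ago vs limit 60 → not met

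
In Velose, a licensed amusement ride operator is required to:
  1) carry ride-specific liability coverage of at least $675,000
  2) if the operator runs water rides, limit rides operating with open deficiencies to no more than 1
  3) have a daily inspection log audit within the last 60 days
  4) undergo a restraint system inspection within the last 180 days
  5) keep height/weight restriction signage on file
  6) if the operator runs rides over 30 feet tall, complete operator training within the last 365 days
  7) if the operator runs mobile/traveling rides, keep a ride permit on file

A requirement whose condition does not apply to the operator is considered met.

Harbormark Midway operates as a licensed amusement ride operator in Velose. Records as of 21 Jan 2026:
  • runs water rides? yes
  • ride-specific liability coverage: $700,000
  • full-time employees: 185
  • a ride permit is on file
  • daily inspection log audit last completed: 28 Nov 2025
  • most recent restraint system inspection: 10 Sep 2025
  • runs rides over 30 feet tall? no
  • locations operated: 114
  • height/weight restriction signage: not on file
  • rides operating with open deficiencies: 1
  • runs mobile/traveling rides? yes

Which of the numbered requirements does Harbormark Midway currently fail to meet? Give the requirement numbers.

1. ride-specific liability coverage $700,000 ≥ $675,000 → met
2. condition 'runs water rides' holds; rides operating with open deficiencies 1 ≤ 1 → met
3. daily inspection log audit 54 days ago vs limit 60 → met
4. restraint system inspection 133 days ago vs limit 180 → met
5. height/weight restriction signage absent → not met
6. condition 'runs rides over 30 feet tall' does not hold → requirement n/a → met
7. condition 'runs mobile/traveling rides' holds; ride permit present → met
Not met: 5

5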